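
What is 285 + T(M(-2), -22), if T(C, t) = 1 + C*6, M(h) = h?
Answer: 274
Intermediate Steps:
T(C, t) = 1 + 6*C
285 + T(M(-2), -22) = 285 + (1 + 6*(-2)) = 285 + (1 - 12) = 285 - 11 = 274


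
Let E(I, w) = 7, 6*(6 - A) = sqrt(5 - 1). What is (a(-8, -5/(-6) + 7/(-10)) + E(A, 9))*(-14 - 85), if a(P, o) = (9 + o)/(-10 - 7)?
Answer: -54384/85 ≈ -639.81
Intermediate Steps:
A = 17/3 (A = 6 - sqrt(5 - 1)/6 = 6 - sqrt(4)/6 = 6 - 1/6*2 = 6 - 1/3 = 17/3 ≈ 5.6667)
a(P, o) = -9/17 - o/17 (a(P, o) = (9 + o)/(-17) = (9 + o)*(-1/17) = -9/17 - o/17)
(a(-8, -5/(-6) + 7/(-10)) + E(A, 9))*(-14 - 85) = ((-9/17 - (-5/(-6) + 7/(-10))/17) + 7)*(-14 - 85) = ((-9/17 - (-5*(-1/6) + 7*(-1/10))/17) + 7)*(-99) = ((-9/17 - (5/6 - 7/10)/17) + 7)*(-99) = ((-9/17 - 1/17*2/15) + 7)*(-99) = ((-9/17 - 2/255) + 7)*(-99) = (-137/255 + 7)*(-99) = (1648/255)*(-99) = -54384/85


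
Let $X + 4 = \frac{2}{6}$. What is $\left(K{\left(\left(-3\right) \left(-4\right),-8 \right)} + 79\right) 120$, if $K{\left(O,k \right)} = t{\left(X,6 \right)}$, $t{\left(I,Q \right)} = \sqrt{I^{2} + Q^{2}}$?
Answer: $9480 + 40 \sqrt{445} \approx 10324.0$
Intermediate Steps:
$X = - \frac{11}{3}$ ($X = -4 + \frac{2}{6} = -4 + 2 \cdot \frac{1}{6} = -4 + \frac{1}{3} = - \frac{11}{3} \approx -3.6667$)
$K{\left(O,k \right)} = \frac{\sqrt{445}}{3}$ ($K{\left(O,k \right)} = \sqrt{\left(- \frac{11}{3}\right)^{2} + 6^{2}} = \sqrt{\frac{121}{9} + 36} = \sqrt{\frac{445}{9}} = \frac{\sqrt{445}}{3}$)
$\left(K{\left(\left(-3\right) \left(-4\right),-8 \right)} + 79\right) 120 = \left(\frac{\sqrt{445}}{3} + 79\right) 120 = \left(79 + \frac{\sqrt{445}}{3}\right) 120 = 9480 + 40 \sqrt{445}$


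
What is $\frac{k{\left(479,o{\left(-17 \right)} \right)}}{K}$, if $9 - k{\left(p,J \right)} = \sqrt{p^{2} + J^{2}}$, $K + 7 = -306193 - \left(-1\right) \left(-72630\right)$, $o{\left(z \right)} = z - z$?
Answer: $\frac{47}{37883} \approx 0.0012407$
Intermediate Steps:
$o{\left(z \right)} = 0$
$K = -378830$ ($K = -7 - \left(306193 - -72630\right) = -7 - 378823 = -378830$)
$k{\left(p,J \right)} = 9 - \sqrt{J^{2} + p^{2}}$ ($k{\left(p,J \right)} = 9 - \sqrt{p^{2} + J^{2}} = 9 - \sqrt{J^{2} + p^{2}}$)
$\frac{k{\left(479,o{\left(-17 \right)} \right)}}{K} = \frac{9 - \sqrt{0^{2} + 479^{2}}}{-378830} = \left(9 - \sqrt{0 + 229441}\right) \left(- \frac{1}{378830}\right) = \left(9 - \sqrt{229441}\right) \left(- \frac{1}{378830}\right) = \left(9 - 479\right) \left(- \frac{1}{378830}\right) = \left(-470\right) \left(- \frac{1}{378830}\right) = \frac{47}{37883}$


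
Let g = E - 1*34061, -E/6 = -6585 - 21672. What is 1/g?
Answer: 1/135481 ≈ 7.3811e-6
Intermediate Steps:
E = 169542 (E = -6*(-6585 - 21672) = -6*(-28257) = 169542)
g = 135481 (g = 169542 - 1*34061 = 169542 - 34061 = 135481)
1/g = 1/135481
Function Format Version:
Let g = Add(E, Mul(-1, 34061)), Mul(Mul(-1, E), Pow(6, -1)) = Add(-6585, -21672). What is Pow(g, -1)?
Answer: Rational(1, 135481) ≈ 7.3811e-6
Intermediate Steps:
E = 169542 (E = Mul(-6, Add(-6585, -21672)) = Mul(-6, -28257) = 169542)
g = 135481 (g = Add(169542, Mul(-1, 34061)) = Add(169542, -34061) = 135481)
Pow(g, -1) = Pow(135481, -1) = Rational(1, 135481)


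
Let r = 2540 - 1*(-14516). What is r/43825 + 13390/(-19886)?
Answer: -123820567/435751975 ≈ -0.28415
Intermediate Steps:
r = 17056 (r = 2540 + 14516 = 17056)
r/43825 + 13390/(-19886) = 17056/43825 + 13390/(-19886) = 17056*(1/43825) + 13390*(-1/19886) = 17056/43825 - 6695/9943 = -123820567/435751975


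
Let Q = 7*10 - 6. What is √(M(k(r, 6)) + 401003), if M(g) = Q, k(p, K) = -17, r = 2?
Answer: 3*√44563 ≈ 633.30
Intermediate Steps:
Q = 64 (Q = 70 - 6 = 64)
M(g) = 64
√(M(k(r, 6)) + 401003) = √(64 + 401003) = √401067 = 3*√44563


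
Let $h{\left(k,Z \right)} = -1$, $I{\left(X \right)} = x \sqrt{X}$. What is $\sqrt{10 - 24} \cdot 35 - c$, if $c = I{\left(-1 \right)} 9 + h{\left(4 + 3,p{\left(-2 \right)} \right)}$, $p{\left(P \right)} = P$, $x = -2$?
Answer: $1 + 18 i + 35 i \sqrt{14} \approx 1.0 + 148.96 i$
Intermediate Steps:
$I{\left(X \right)} = - 2 \sqrt{X}$
$c = -1 - 18 i$ ($c = - 2 \sqrt{-1} \cdot 9 - 1 = - 2 i 9 - 1 = - 18 i - 1 = -1 - 18 i \approx -1.0 - 18.0 i$)
$\sqrt{10 - 24} \cdot 35 - c = \sqrt{10 - 24} \cdot 35 - \left(-1 - 18 i\right) = \sqrt{-14} \cdot 35 + \left(1 + 18 i\right) = i \sqrt{14} \cdot 35 + \left(1 + 18 i\right) = 35 i \sqrt{14} + \left(1 + 18 i\right) = 1 + 18 i + 35 i \sqrt{14}$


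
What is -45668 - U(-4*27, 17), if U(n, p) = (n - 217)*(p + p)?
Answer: -34618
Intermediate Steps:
U(n, p) = 2*p*(-217 + n) (U(n, p) = (-217 + n)*(2*p) = 2*p*(-217 + n))
-45668 - U(-4*27, 17) = -45668 - 2*17*(-217 - 4*27) = -45668 - 2*17*(-217 - 108) = -45668 - 2*17*(-325) = -45668 - 1*(-11050) = -45668 + 11050 = -34618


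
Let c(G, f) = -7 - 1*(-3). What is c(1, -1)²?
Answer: 16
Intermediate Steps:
c(G, f) = -4 (c(G, f) = -7 + 3 = -4)
c(1, -1)² = (-4)² = 16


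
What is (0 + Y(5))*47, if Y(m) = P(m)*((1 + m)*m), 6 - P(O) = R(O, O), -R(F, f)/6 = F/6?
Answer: 15510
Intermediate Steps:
R(F, f) = -F (R(F, f) = -6*F/6 = -F)
P(O) = 6 + O (P(O) = 6 - (-1)*O = 6 + O)
Y(m) = m*(1 + m)*(6 + m) (Y(m) = (6 + m)*((1 + m)*m) = (6 + m)*(m*(1 + m)) = m*(1 + m)*(6 + m))
(0 + Y(5))*47 = (0 + 5*(1 + 5)*(6 + 5))*47 = (0 + 5*6*11)*47 = (0 + 330)*47 = 330*47 = 15510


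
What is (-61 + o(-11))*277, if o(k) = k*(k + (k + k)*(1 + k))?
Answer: -653720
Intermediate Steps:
o(k) = k*(k + 2*k*(1 + k)) (o(k) = k*(k + (2*k)*(1 + k)) = k*(k + 2*k*(1 + k)))
(-61 + o(-11))*277 = (-61 + (-11)²*(3 + 2*(-11)))*277 = (-61 + 121*(3 - 22))*277 = (-61 + 121*(-19))*277 = (-61 - 2299)*277 = -2360*277 = -653720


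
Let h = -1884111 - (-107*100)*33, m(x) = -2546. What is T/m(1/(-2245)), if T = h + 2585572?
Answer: -1054561/2546 ≈ -414.20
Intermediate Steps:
h = -1531011 (h = -1884111 - (-10700)*33 = -1884111 - 1*(-353100) = -1884111 + 353100 = -1531011)
T = 1054561 (T = -1531011 + 2585572 = 1054561)
T/m(1/(-2245)) = 1054561/(-2546) = 1054561*(-1/2546) = -1054561/2546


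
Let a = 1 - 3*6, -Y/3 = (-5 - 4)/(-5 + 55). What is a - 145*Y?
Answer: -953/10 ≈ -95.300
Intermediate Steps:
Y = 27/50 (Y = -3*(-5 - 4)/(-5 + 55) = -(-27)/50 = -3*(-9/50) = 27/50 ≈ 0.54000)
a = -17 (a = 1 - 18 = -17)
a - 145*Y = -17 - 145*27/50 = -17 - 783/10 = -953/10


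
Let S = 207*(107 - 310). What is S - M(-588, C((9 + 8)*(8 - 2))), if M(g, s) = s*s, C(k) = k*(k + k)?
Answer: -433014885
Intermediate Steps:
C(k) = 2*k² (C(k) = k*(2*k) = 2*k²)
S = -42021 (S = 207*(-203) = -42021)
M(g, s) = s²
S - M(-588, C((9 + 8)*(8 - 2))) = -42021 - (2*((9 + 8)*(8 - 2))²)² = -42021 - (2*(17*6)²)² = -42021 - (2*102²)² = -42021 - (2*10404)² = -42021 - 1*20808² = -42021 - 1*432972864 = -42021 - 432972864 = -433014885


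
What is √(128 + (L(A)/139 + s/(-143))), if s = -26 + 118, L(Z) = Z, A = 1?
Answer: √50320831847/19877 ≈ 11.286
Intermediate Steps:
s = 92
√(128 + (L(A)/139 + s/(-143))) = √(128 + (1/139 + 92/(-143))) = √(128 + (1*(1/139) + 92*(-1/143))) = √(128 + (1/139 - 92/143)) = √(128 - 12645/19877) = √(2531611/19877) = √50320831847/19877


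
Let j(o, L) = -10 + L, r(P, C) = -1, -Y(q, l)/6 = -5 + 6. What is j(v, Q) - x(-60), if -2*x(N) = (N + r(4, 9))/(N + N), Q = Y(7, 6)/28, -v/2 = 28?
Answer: -16733/1680 ≈ -9.9601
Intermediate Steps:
v = -56 (v = -2*28 = -56)
Y(q, l) = -6 (Y(q, l) = -6*(-5 + 6) = -6*1 = -6)
Q = -3/14 (Q = -6/28 = -6*1/28 = -3/14 ≈ -0.21429)
x(N) = -(-1 + N)/(4*N) (x(N) = -(N - 1)/(2*(N + N)) = -(-1 + N)/(2*(2*N)) = -(-1 + N)*1/(2*N)/2 = -(-1 + N)/(4*N))
j(v, Q) - x(-60) = (-10 - 3/14) - (1 - 1*(-60))/(4*(-60)) = -143/14 - (-1)*(1 + 60)/(4*60) = -143/14 - (-1)*61/(4*60) = -143/14 - 1*(-61/240) = -143/14 + 61/240 = -16733/1680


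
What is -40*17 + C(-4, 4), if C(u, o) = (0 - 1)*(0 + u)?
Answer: -676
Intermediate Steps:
C(u, o) = -u
-40*17 + C(-4, 4) = -40*17 - 1*(-4) = -680 + 4 = -676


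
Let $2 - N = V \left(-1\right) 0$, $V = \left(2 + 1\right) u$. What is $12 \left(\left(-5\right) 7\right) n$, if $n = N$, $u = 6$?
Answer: $-840$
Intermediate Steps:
$V = 18$ ($V = \left(2 + 1\right) 6 = 3 \cdot 6 = 18$)
$N = 2$ ($N = 2 - 18 \left(-1\right) 0 = 2 - \left(-18\right) 0 = 2 - 0 = 2 + 0 = 2$)
$n = 2$
$12 \left(\left(-5\right) 7\right) n = 12 \left(\left(-5\right) 7\right) 2 = 12 \left(-35\right) 2 = \left(-420\right) 2 = -840$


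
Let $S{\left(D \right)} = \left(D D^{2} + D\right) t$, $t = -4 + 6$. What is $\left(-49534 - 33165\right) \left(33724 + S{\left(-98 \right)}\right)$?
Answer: $152898542344$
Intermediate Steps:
$t = 2$
$S{\left(D \right)} = 2 D + 2 D^{3}$ ($S{\left(D \right)} = \left(D D^{2} + D\right) 2 = \left(D^{3} + D\right) 2 = \left(D + D^{3}\right) 2 = 2 D + 2 D^{3}$)
$\left(-49534 - 33165\right) \left(33724 + S{\left(-98 \right)}\right) = \left(-49534 - 33165\right) \left(33724 + 2 \left(-98\right) \left(1 + \left(-98\right)^{2}\right)\right) = - 82699 \left(33724 + 2 \left(-98\right) \left(1 + 9604\right)\right) = - 82699 \left(33724 + 2 \left(-98\right) 9605\right) = - 82699 \left(33724 - 1882580\right) = \left(-82699\right) \left(-1848856\right) = 152898542344$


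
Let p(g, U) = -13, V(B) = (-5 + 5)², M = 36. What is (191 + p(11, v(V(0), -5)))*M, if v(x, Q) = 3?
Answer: 6408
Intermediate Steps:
V(B) = 0 (V(B) = 0² = 0)
(191 + p(11, v(V(0), -5)))*M = (191 - 13)*36 = 178*36 = 6408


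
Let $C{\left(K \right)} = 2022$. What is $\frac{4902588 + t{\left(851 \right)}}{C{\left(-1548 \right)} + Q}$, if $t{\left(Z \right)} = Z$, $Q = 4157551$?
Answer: $\frac{213193}{180851} \approx 1.1788$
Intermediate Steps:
$\frac{4902588 + t{\left(851 \right)}}{C{\left(-1548 \right)} + Q} = \frac{4902588 + 851}{2022 + 4157551} = \frac{4903439}{4159573} = 4903439 \cdot \frac{1}{4159573} = \frac{213193}{180851}$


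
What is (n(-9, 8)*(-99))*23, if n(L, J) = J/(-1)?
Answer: 18216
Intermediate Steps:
n(L, J) = -J (n(L, J) = J*(-1) = -J)
(n(-9, 8)*(-99))*23 = (-1*8*(-99))*23 = -8*(-99)*23 = 792*23 = 18216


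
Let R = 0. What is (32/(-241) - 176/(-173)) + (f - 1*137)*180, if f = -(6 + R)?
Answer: -1073140940/41693 ≈ -25739.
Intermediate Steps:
f = -6 (f = -(6 + 0) = -1*6 = -6)
(32/(-241) - 176/(-173)) + (f - 1*137)*180 = (32/(-241) - 176/(-173)) + (-6 - 1*137)*180 = (32*(-1/241) - 176*(-1/173)) + (-6 - 137)*180 = (-32/241 + 176/173) - 143*180 = 36880/41693 - 25740 = -1073140940/41693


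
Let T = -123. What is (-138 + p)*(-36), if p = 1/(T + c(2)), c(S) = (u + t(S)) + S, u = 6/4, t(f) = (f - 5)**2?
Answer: 1098000/221 ≈ 4968.3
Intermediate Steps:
t(f) = (-5 + f)**2
u = 3/2 (u = 6*(1/4) = 3/2 ≈ 1.5000)
c(S) = 3/2 + S + (-5 + S)**2 (c(S) = (3/2 + (-5 + S)**2) + S = 3/2 + S + (-5 + S)**2)
p = -2/221 (p = 1/(-123 + (53/2 + 2**2 - 9*2)) = 1/(-123 + (53/2 + 4 - 18)) = 1/(-123 + 25/2) = 1/(-221/2) = -2/221 ≈ -0.0090498)
(-138 + p)*(-36) = (-138 - 2/221)*(-36) = -30500/221*(-36) = 1098000/221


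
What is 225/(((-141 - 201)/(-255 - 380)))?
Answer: 15875/38 ≈ 417.76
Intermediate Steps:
225/(((-141 - 201)/(-255 - 380))) = 225/((-342/(-635))) = 225/((-342*(-1/635))) = 225/(342/635) = 225*(635/342) = 15875/38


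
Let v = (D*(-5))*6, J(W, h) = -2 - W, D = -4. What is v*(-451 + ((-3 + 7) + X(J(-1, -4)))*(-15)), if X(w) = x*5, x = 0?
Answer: -61320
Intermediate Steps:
v = 120 (v = -4*(-5)*6 = 20*6 = 120)
X(w) = 0 (X(w) = 0*5 = 0)
v*(-451 + ((-3 + 7) + X(J(-1, -4)))*(-15)) = 120*(-451 + ((-3 + 7) + 0)*(-15)) = 120*(-451 + (4 + 0)*(-15)) = 120*(-451 + 4*(-15)) = 120*(-451 - 60) = 120*(-511) = -61320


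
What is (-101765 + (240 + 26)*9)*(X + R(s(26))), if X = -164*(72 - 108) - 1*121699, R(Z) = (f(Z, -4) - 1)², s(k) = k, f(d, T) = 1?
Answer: 11506664945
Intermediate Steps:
R(Z) = 0 (R(Z) = (1 - 1)² = 0² = 0)
X = -115795 (X = -164*(-36) - 121699 = 5904 - 121699 = -115795)
(-101765 + (240 + 26)*9)*(X + R(s(26))) = (-101765 + (240 + 26)*9)*(-115795 + 0) = (-101765 + 266*9)*(-115795) = (-101765 + 2394)*(-115795) = -99371*(-115795) = 11506664945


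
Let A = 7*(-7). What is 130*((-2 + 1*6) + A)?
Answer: -5850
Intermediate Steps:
A = -49
130*((-2 + 1*6) + A) = 130*((-2 + 1*6) - 49) = 130*((-2 + 6) - 49) = 130*(4 - 49) = 130*(-45) = -5850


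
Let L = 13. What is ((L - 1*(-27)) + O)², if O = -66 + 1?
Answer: 625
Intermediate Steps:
O = -65
((L - 1*(-27)) + O)² = ((13 - 1*(-27)) - 65)² = ((13 + 27) - 65)² = (40 - 65)² = (-25)² = 625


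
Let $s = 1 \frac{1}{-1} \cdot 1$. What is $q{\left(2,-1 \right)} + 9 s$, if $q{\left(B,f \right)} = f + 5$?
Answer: $-5$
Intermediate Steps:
$q{\left(B,f \right)} = 5 + f$
$s = -1$ ($s = 1 \left(-1\right) 1 = \left(-1\right) 1 = -1$)
$q{\left(2,-1 \right)} + 9 s = \left(5 - 1\right) + 9 \left(-1\right) = 4 - 9 = -5$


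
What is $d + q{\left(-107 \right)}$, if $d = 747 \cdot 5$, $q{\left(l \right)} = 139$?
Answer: $3874$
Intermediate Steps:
$d = 3735$
$d + q{\left(-107 \right)} = 3735 + 139 = 3874$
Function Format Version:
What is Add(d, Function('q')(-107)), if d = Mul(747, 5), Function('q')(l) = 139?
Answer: 3874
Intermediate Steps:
d = 3735
Add(d, Function('q')(-107)) = Add(3735, 139) = 3874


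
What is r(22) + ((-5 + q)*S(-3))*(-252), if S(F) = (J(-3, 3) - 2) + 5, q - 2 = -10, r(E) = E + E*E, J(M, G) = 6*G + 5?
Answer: 85682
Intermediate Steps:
J(M, G) = 5 + 6*G
r(E) = E + E**2
q = -8 (q = 2 - 10 = -8)
S(F) = 26 (S(F) = ((5 + 6*3) - 2) + 5 = ((5 + 18) - 2) + 5 = (23 - 2) + 5 = 21 + 5 = 26)
r(22) + ((-5 + q)*S(-3))*(-252) = 22*(1 + 22) + ((-5 - 8)*26)*(-252) = 22*23 - 13*26*(-252) = 506 - 338*(-252) = 506 + 85176 = 85682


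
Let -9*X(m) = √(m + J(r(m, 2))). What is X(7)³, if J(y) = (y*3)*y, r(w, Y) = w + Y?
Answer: -1250*√10/729 ≈ -5.4223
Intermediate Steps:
r(w, Y) = Y + w
J(y) = 3*y² (J(y) = (3*y)*y = 3*y²)
X(m) = -√(m + 3*(2 + m)²)/9
X(7)³ = (-√(7 + 3*(2 + 7)²)/9)³ = (-√(7 + 3*9²)/9)³ = (-√(7 + 3*81)/9)³ = (-√(7 + 243)/9)³ = (-5*√10/9)³ = -1250*√10/729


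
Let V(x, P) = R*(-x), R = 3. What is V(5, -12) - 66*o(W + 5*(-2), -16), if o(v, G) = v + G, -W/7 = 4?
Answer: 3549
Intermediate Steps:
W = -28 (W = -7*4 = -28)
V(x, P) = -3*x (V(x, P) = 3*(-x) = -3*x)
o(v, G) = G + v
V(5, -12) - 66*o(W + 5*(-2), -16) = -3*5 - 66*(-16 + (-28 + 5*(-2))) = -15 - 66*(-16 + (-28 - 10)) = -15 - 66*(-16 - 38) = -15 - 66*(-54) = -15 + 3564 = 3549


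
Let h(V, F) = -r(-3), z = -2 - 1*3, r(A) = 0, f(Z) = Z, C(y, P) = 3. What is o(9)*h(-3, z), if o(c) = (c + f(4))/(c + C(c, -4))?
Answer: 0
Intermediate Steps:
o(c) = (4 + c)/(3 + c) (o(c) = (c + 4)/(c + 3) = (4 + c)/(3 + c))
z = -5 (z = -2 - 3 = -5)
h(V, F) = 0 (h(V, F) = -1*0 = 0)
o(9)*h(-3, z) = ((4 + 9)/(3 + 9))*0 = (13/12)*0 = 0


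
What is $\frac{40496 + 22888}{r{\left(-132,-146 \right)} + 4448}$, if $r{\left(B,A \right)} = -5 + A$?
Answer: $\frac{63384}{4297} \approx 14.751$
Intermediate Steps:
$\frac{40496 + 22888}{r{\left(-132,-146 \right)} + 4448} = \frac{40496 + 22888}{\left(-5 - 146\right) + 4448} = \frac{63384}{-151 + 4448} = \frac{63384}{4297}$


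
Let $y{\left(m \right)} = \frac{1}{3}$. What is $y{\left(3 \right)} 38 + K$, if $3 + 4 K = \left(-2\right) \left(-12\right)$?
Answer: $\frac{215}{12} \approx 17.917$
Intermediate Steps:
$K = \frac{21}{4}$ ($K = - \frac{3}{4} + \frac{\left(-2\right) \left(-12\right)}{4} = - \frac{3}{4} + \frac{1}{4} \cdot 24 = - \frac{3}{4} + 6 = \frac{21}{4} \approx 5.25$)
$y{\left(m \right)} = \frac{1}{3}$
$y{\left(3 \right)} 38 + K = \frac{1}{3} \cdot 38 + \frac{21}{4} = \frac{38}{3} + \frac{21}{4} = \frac{215}{12}$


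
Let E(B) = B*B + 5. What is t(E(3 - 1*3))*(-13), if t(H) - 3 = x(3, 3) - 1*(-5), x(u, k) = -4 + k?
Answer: -91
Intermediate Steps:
E(B) = 5 + B**2 (E(B) = B**2 + 5 = 5 + B**2)
t(H) = 7 (t(H) = 3 + ((-4 + 3) - 1*(-5)) = 3 + (-1 + 5) = 3 + 4 = 7)
t(E(3 - 1*3))*(-13) = 7*(-13) = -91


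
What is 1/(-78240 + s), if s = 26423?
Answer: -1/51817 ≈ -1.9299e-5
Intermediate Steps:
1/(-78240 + s) = 1/(-78240 + 26423) = 1/(-51817) = -1/51817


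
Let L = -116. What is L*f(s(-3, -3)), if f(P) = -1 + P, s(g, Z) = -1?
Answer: 232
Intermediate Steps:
L*f(s(-3, -3)) = -116*(-1 - 1) = -116*(-2) = 232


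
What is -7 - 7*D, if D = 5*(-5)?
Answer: 168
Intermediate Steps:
D = -25
-7 - 7*D = -7 - 7*(-25) = -7 + 175 = 168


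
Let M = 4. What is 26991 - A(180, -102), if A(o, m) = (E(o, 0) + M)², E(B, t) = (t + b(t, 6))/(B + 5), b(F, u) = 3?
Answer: 923214926/34225 ≈ 26975.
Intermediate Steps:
E(B, t) = (3 + t)/(5 + B) (E(B, t) = (t + 3)/(B + 5) = (3 + t)/(5 + B))
A(o, m) = (4 + 3/(5 + o))² (A(o, m) = ((3 + 0)/(5 + o) + 4)² = (3/(5 + o) + 4)² = (4 + 3/(5 + o))²)
26991 - A(180, -102) = 26991 - (23 + 4*180)²/(5 + 180)² = 26991 - (23 + 720)²/185² = 26991 - 743²/34225 = 26991 - 552049/34225 = 923214926/34225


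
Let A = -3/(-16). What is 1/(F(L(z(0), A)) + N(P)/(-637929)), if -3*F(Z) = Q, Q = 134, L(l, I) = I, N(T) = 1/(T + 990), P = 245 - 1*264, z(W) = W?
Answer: -619429059/27667831303 ≈ -0.022388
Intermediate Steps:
A = 3/16 (A = -3*(-1/16) = 3/16 ≈ 0.18750)
P = -19 (P = 245 - 264 = -19)
N(T) = 1/(990 + T)
F(Z) = -134/3 (F(Z) = -⅓*134 = -134/3)
1/(F(L(z(0), A)) + N(P)/(-637929)) = 1/(-134/3 + 1/((990 - 19)*(-637929))) = 1/(-134/3 - 1/637929/971) = 1/(-134/3 + (1/971)*(-1/637929)) = 1/(-134/3 - 1/619429059) = 1/(-27667831303/619429059) = -619429059/27667831303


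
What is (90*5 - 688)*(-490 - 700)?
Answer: 283220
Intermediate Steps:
(90*5 - 688)*(-490 - 700) = (450 - 688)*(-1190) = -238*(-1190) = 283220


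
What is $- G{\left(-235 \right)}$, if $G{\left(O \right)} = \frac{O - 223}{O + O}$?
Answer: $- \frac{229}{235} \approx -0.97447$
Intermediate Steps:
$G{\left(O \right)} = \frac{-223 + O}{2 O}$
$- G{\left(-235 \right)} = - \frac{-223 - 235}{2 \left(-235\right)} = - \frac{\left(-1\right) \left(-458\right)}{2 \cdot 235} = \left(-1\right) \frac{229}{235} = - \frac{229}{235}$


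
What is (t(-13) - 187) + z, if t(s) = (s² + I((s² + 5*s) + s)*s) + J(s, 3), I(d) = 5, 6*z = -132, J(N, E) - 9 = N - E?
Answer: -112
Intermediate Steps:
J(N, E) = 9 + N - E (J(N, E) = 9 + (N - E) = 9 + N - E)
z = -22 (z = (⅙)*(-132) = -22)
t(s) = 6 + s² + 6*s (t(s) = (s² + 5*s) + (9 + s - 1*3) = (s² + 5*s) + (9 + s - 3) = (s² + 5*s) + (6 + s) = 6 + s² + 6*s)
(t(-13) - 187) + z = ((6 + (-13)² + 6*(-13)) - 187) - 22 = ((6 + 169 - 78) - 187) - 22 = (97 - 187) - 22 = -90 - 22 = -112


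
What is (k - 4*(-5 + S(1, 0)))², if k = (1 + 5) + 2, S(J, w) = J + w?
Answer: 576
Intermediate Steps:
k = 8 (k = 6 + 2 = 8)
(k - 4*(-5 + S(1, 0)))² = (8 - 4*(-5 + (1 + 0)))² = (8 - 4*(-5 + 1))² = (8 - 4*(-4))² = (8 + 16)² = 24² = 576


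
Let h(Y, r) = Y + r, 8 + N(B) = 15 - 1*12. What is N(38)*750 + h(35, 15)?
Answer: -3700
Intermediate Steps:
N(B) = -5 (N(B) = -8 + (15 - 1*12) = -8 + (15 - 12) = -8 + 3 = -5)
N(38)*750 + h(35, 15) = -5*750 + (35 + 15) = -3750 + 50 = -3700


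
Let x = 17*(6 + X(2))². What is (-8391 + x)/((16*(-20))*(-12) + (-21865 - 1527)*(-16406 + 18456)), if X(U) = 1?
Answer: 3779/23974880 ≈ 0.00015762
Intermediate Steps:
x = 833 (x = 17*(6 + 1)² = 17*7² = 17*49 = 833)
(-8391 + x)/((16*(-20))*(-12) + (-21865 - 1527)*(-16406 + 18456)) = (-8391 + 833)/((16*(-20))*(-12) + (-21865 - 1527)*(-16406 + 18456)) = -7558/(-320*(-12) - 23392*2050) = -7558/(3840 - 47953600) = -7558/(-47949760) = -7558*(-1/47949760) = 3779/23974880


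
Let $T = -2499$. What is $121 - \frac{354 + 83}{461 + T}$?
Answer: $\frac{247035}{2038} \approx 121.21$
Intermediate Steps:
$121 - \frac{354 + 83}{461 + T} = 121 - \frac{354 + 83}{461 - 2499} = 121 - \frac{437}{-2038} = 121 - 437 \left(- \frac{1}{2038}\right) = 121 - - \frac{437}{2038} = 121 + \frac{437}{2038} = \frac{247035}{2038}$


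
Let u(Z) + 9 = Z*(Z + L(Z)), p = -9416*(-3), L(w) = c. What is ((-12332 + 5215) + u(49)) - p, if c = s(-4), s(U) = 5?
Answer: -32728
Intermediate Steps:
c = 5
L(w) = 5
p = 28248
u(Z) = -9 + Z*(5 + Z) (u(Z) = -9 + Z*(Z + 5) = -9 + Z*(5 + Z))
((-12332 + 5215) + u(49)) - p = ((-12332 + 5215) + (-9 + 49² + 5*49)) - 1*28248 = (-7117 + (-9 + 2401 + 245)) - 28248 = (-7117 + 2637) - 28248 = -4480 - 28248 = -32728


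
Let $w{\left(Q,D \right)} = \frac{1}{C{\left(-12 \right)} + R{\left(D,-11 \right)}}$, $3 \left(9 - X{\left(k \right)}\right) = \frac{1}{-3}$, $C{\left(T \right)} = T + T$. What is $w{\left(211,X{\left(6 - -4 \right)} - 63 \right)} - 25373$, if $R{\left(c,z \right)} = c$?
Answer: $- \frac{17786482}{701} \approx -25373.0$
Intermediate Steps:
$C{\left(T \right)} = 2 T$
$X{\left(k \right)} = \frac{82}{9}$ ($X{\left(k \right)} = 9 - \frac{1}{3 \left(-3\right)} = 9 - - \frac{1}{9} = 9 + \frac{1}{9} = \frac{82}{9}$)
$w{\left(Q,D \right)} = \frac{1}{-24 + D}$ ($w{\left(Q,D \right)} = \frac{1}{2 \left(-12\right) + D} = \frac{1}{-24 + D}$)
$w{\left(211,X{\left(6 - -4 \right)} - 63 \right)} - 25373 = \frac{1}{-24 + \left(\frac{82}{9} - 63\right)} - 25373 = \frac{1}{-24 - \frac{485}{9}} - 25373 = \frac{1}{- \frac{701}{9}} - 25373 = - \frac{9}{701} - 25373 = - \frac{17786482}{701}$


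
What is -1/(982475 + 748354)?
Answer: -1/1730829 ≈ -5.7776e-7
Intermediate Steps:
-1/(982475 + 748354) = -1/1730829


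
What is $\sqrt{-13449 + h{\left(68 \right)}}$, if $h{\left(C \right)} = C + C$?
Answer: $i \sqrt{13313} \approx 115.38 i$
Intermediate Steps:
$h{\left(C \right)} = 2 C$
$\sqrt{-13449 + h{\left(68 \right)}} = \sqrt{-13449 + 2 \cdot 68} = \sqrt{-13449 + 136} = \sqrt{-13313} = i \sqrt{13313}$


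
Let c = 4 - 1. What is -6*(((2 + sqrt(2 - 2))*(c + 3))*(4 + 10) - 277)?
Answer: 654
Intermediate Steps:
c = 3
-6*(((2 + sqrt(2 - 2))*(c + 3))*(4 + 10) - 277) = -6*(((2 + sqrt(2 - 2))*(3 + 3))*(4 + 10) - 277) = -6*(((2 + sqrt(0))*6)*14 - 277) = -6*(((2 + 0)*6)*14 - 277) = -6*((2*6)*14 - 277) = -6*(12*14 - 277) = -6*(168 - 277) = -6*(-109) = 654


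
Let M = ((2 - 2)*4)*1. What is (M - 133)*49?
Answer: -6517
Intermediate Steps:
M = 0 (M = (0*4)*1 = 0*1 = 0)
(M - 133)*49 = (0 - 133)*49 = -133*49 = -6517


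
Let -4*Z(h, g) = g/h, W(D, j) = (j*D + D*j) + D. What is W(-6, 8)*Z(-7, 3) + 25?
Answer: 197/14 ≈ 14.071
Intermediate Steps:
W(D, j) = D + 2*D*j (W(D, j) = (D*j + D*j) + D = 2*D*j + D = D + 2*D*j)
Z(h, g) = -g/(4*h)
W(-6, 8)*Z(-7, 3) + 25 = (-6*(1 + 2*8))*(-1/4*3/(-7)) + 25 = (-6*(1 + 16))*(-1/4*3*(-1/7)) + 25 = -6*17*(3/28) + 25 = -102*3/28 + 25 = -153/14 + 25 = 197/14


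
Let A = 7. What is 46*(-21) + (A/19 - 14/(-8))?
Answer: -73255/76 ≈ -963.88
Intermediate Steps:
46*(-21) + (A/19 - 14/(-8)) = 46*(-21) + (7/19 - 14/(-8)) = -966 + (7*(1/19) - 14*(-⅛)) = -966 + (7/19 + 7/4) = -966 + 161/76 = -73255/76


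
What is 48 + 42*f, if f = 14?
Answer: 636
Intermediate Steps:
48 + 42*f = 48 + 42*14 = 48 + 588 = 636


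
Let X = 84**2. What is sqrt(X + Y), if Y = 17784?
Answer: 6*sqrt(690) ≈ 157.61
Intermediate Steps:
X = 7056
sqrt(X + Y) = sqrt(7056 + 17784) = sqrt(24840) = 6*sqrt(690)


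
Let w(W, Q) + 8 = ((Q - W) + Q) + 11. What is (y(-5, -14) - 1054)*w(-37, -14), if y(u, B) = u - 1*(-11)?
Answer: -12576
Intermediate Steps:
y(u, B) = 11 + u (y(u, B) = u + 11 = 11 + u)
w(W, Q) = 3 - W + 2*Q (w(W, Q) = -8 + (((Q - W) + Q) + 11) = -8 + ((-W + 2*Q) + 11) = -8 + (11 - W + 2*Q) = 3 - W + 2*Q)
(y(-5, -14) - 1054)*w(-37, -14) = ((11 - 5) - 1054)*(3 - 1*(-37) + 2*(-14)) = (6 - 1054)*(3 + 37 - 28) = -1048*12 = -12576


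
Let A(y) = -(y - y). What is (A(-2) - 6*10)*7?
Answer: -420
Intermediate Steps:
A(y) = 0 (A(y) = -1*0 = 0)
(A(-2) - 6*10)*7 = (0 - 6*10)*7 = (0 - 60)*7 = -60*7 = -420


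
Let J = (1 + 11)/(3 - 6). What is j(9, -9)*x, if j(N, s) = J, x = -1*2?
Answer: 8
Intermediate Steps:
x = -2
J = -4 (J = 12/(-3) = 12*(-1/3) = -4)
j(N, s) = -4
j(9, -9)*x = -4*(-2) = 8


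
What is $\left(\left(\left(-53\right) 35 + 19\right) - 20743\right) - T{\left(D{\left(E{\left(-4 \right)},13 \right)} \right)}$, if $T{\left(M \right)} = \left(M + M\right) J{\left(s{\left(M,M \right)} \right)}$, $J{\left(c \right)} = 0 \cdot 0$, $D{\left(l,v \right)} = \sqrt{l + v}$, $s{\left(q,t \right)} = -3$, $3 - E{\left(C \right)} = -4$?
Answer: $-22579$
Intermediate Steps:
$E{\left(C \right)} = 7$ ($E{\left(C \right)} = 3 - -4 = 3 + 4 = 7$)
$J{\left(c \right)} = 0$
$T{\left(M \right)} = 0$ ($T{\left(M \right)} = \left(M + M\right) 0 = 2 M 0 = 0$)
$\left(\left(\left(-53\right) 35 + 19\right) - 20743\right) - T{\left(D{\left(E{\left(-4 \right)},13 \right)} \right)} = \left(\left(\left(-53\right) 35 + 19\right) - 20743\right) - 0 = \left(\left(-1855 + 19\right) - 20743\right) + 0 = \left(-1836 - 20743\right) + 0 = -22579 + 0 = -22579$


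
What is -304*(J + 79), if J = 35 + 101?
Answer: -65360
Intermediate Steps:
J = 136
-304*(J + 79) = -304*(136 + 79) = -304*215 = -65360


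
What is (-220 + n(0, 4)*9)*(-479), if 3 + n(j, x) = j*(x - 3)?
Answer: 118313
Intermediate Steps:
n(j, x) = -3 + j*(-3 + x) (n(j, x) = -3 + j*(x - 3) = -3 + j*(-3 + x))
(-220 + n(0, 4)*9)*(-479) = (-220 + (-3 - 3*0 + 0*4)*9)*(-479) = (-220 + (-3 + 0 + 0)*9)*(-479) = (-220 - 3*9)*(-479) = (-220 - 27)*(-479) = -247*(-479) = 118313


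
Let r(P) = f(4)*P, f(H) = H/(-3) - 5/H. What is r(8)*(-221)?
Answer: 13702/3 ≈ 4567.3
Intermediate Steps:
f(H) = -5/H - H/3 (f(H) = H*(-⅓) - 5/H = -H/3 - 5/H = -5/H - H/3)
r(P) = -31*P/12 (r(P) = (-5/4 - ⅓*4)*P = (-5*¼ - 4/3)*P = (-5/4 - 4/3)*P = -31*P/12)
r(8)*(-221) = -31/12*8*(-221) = -62/3*(-221) = 13702/3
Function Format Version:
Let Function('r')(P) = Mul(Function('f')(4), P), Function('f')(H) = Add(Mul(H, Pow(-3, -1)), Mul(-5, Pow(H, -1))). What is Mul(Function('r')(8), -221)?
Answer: Rational(13702, 3) ≈ 4567.3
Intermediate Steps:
Function('f')(H) = Add(Mul(-5, Pow(H, -1)), Mul(Rational(-1, 3), H)) (Function('f')(H) = Add(Mul(H, Rational(-1, 3)), Mul(-5, Pow(H, -1))) = Add(Mul(Rational(-1, 3), H), Mul(-5, Pow(H, -1))) = Add(Mul(-5, Pow(H, -1)), Mul(Rational(-1, 3), H)))
Function('r')(P) = Mul(Rational(-31, 12), P) (Function('r')(P) = Mul(Add(Mul(-5, Pow(4, -1)), Mul(Rational(-1, 3), 4)), P) = Mul(Add(Mul(-5, Rational(1, 4)), Rational(-4, 3)), P) = Mul(Add(Rational(-5, 4), Rational(-4, 3)), P) = Mul(Rational(-31, 12), P))
Mul(Function('r')(8), -221) = Mul(Mul(Rational(-31, 12), 8), -221) = Mul(Rational(-62, 3), -221) = Rational(13702, 3)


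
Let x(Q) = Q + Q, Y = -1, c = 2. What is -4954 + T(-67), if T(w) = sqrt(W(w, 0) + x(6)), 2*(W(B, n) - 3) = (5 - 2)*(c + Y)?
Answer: -4954 + sqrt(66)/2 ≈ -4949.9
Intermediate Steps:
x(Q) = 2*Q
W(B, n) = 9/2 (W(B, n) = 3 + ((5 - 2)*(2 - 1))/2 = 3 + (3*1)/2 = 3 + (1/2)*3 = 3 + 3/2 = 9/2)
T(w) = sqrt(66)/2 (T(w) = sqrt(9/2 + 2*6) = sqrt(9/2 + 12) = sqrt(33/2) = sqrt(66)/2)
-4954 + T(-67) = -4954 + sqrt(66)/2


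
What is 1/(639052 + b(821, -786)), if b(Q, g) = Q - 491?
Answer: 1/639382 ≈ 1.5640e-6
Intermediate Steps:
b(Q, g) = -491 + Q
1/(639052 + b(821, -786)) = 1/(639052 + (-491 + 821)) = 1/(639052 + 330) = 1/639382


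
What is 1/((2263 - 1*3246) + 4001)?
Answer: 1/3018 ≈ 0.00033135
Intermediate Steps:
1/((2263 - 1*3246) + 4001) = 1/((2263 - 3246) + 4001) = 1/(-983 + 4001) = 1/3018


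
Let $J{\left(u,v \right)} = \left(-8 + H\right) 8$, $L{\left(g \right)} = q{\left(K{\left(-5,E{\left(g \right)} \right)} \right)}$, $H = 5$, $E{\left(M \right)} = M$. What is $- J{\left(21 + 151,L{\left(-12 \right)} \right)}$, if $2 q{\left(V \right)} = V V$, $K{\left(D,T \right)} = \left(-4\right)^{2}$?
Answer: $24$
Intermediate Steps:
$K{\left(D,T \right)} = 16$
$q{\left(V \right)} = \frac{V^{2}}{2}$ ($q{\left(V \right)} = \frac{V V}{2} = \frac{V^{2}}{2}$)
$L{\left(g \right)} = 128$ ($L{\left(g \right)} = \frac{16^{2}}{2} = \frac{1}{2} \cdot 256 = 128$)
$J{\left(u,v \right)} = -24$ ($J{\left(u,v \right)} = \left(-8 + 5\right) 8 = \left(-3\right) 8 = -24$)
$- J{\left(21 + 151,L{\left(-12 \right)} \right)} = \left(-1\right) \left(-24\right) = 24$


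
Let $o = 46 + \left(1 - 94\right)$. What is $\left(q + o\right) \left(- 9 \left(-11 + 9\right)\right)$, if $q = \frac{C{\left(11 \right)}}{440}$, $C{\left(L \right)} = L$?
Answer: $- \frac{16911}{20} \approx -845.55$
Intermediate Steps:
$q = \frac{1}{40}$ ($q = \frac{11}{440} = 11 \cdot \frac{1}{440} = \frac{1}{40} \approx 0.025$)
$o = -47$ ($o = 46 - 93 = -47$)
$\left(q + o\right) \left(- 9 \left(-11 + 9\right)\right) = \left(\frac{1}{40} - 47\right) \left(- 9 \left(-11 + 9\right)\right) = - \frac{1879 \left(\left(-9\right) \left(-2\right)\right)}{40} = \left(- \frac{1879}{40}\right) 18 = - \frac{16911}{20}$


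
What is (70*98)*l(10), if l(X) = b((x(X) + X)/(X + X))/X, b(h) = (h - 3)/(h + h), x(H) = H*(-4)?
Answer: 1029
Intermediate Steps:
x(H) = -4*H
b(h) = (-3 + h)/(2*h) (b(h) = (-3 + h)/((2*h)) = (-3 + h)*(1/(2*h)) = (-3 + h)/(2*h))
l(X) = 3/(2*X) (l(X) = ((-3 + (-4*X + X)/(X + X))/(2*(((-4*X + X)/(X + X)))))/X = ((-3 + (-3*X)/((2*X)))/(2*(((-3*X)/((2*X))))))/X = ((-3 + (-3*X)*(1/(2*X)))/(2*(((-3*X)*(1/(2*X))))))/X = ((-3 - 3/2)/(2*(-3/2)))/X = ((½)*(-⅔)*(-9/2))/X = 3/(2*X))
(70*98)*l(10) = (70*98)*((3/2)/10) = 6860*((3/2)*(⅒)) = 6860*(3/20) = 1029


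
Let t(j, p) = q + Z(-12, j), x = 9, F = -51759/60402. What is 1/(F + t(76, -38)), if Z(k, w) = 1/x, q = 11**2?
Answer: 181206/21790783 ≈ 0.0083157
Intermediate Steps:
q = 121
F = -17253/20134 (F = -51759*1/60402 = -17253/20134 ≈ -0.85691)
Z(k, w) = 1/9
t(j, p) = 1090/9 (t(j, p) = 121 + 1/9 = 1090/9)
1/(F + t(76, -38)) = 1/(-17253/20134 + 1090/9) = 1/(21790783/181206) = 181206/21790783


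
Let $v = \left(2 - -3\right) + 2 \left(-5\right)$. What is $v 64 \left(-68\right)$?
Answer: $21760$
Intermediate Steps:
$v = -5$ ($v = \left(2 + 3\right) - 10 = 5 - 10 = -5$)
$v 64 \left(-68\right) = \left(-5\right) 64 \left(-68\right) = \left(-320\right) \left(-68\right) = 21760$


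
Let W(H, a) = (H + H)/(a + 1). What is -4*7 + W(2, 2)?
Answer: -80/3 ≈ -26.667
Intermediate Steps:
W(H, a) = 2*H/(1 + a) (W(H, a) = (2*H)/(1 + a) = 2*H/(1 + a))
-4*7 + W(2, 2) = -4*7 + 2*2/(1 + 2) = -28 + 2*2/3 = -28 + 2*2*(⅓) = -28 + 4/3 = -80/3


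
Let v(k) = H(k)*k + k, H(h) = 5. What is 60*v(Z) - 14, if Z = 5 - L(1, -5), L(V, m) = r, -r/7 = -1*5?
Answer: -10814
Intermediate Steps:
r = 35 (r = -(-7)*5 = -7*(-5) = 35)
L(V, m) = 35
Z = -30 (Z = 5 - 1*35 = 5 - 35 = -30)
v(k) = 6*k (v(k) = 5*k + k = 6*k)
60*v(Z) - 14 = 60*(6*(-30)) - 14 = 60*(-180) - 14 = -10800 - 14 = -10814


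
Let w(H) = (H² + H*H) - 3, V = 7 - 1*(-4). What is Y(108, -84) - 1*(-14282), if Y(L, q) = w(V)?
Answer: 14521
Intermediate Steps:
V = 11 (V = 7 + 4 = 11)
w(H) = -3 + 2*H² (w(H) = (H² + H²) - 3 = 2*H² - 3 = -3 + 2*H²)
Y(L, q) = 239 (Y(L, q) = -3 + 2*11² = -3 + 2*121 = -3 + 242 = 239)
Y(108, -84) - 1*(-14282) = 239 - 1*(-14282) = 239 + 14282 = 14521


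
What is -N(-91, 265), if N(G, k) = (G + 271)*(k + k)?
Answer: -95400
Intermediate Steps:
N(G, k) = 2*k*(271 + G) (N(G, k) = (271 + G)*(2*k) = 2*k*(271 + G))
-N(-91, 265) = -2*265*(271 - 91) = -2*265*180 = -1*95400 = -95400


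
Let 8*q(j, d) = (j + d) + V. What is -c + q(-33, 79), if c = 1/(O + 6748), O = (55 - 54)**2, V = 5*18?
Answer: 114732/6749 ≈ 17.000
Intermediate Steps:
V = 90
O = 1 (O = 1**2 = 1)
q(j, d) = 45/4 + d/8 + j/8 (q(j, d) = ((j + d) + 90)/8 = ((d + j) + 90)/8 = (90 + d + j)/8 = 45/4 + d/8 + j/8)
c = 1/6749 (c = 1/(1 + 6748) = 1/6749 ≈ 0.00014817)
-c + q(-33, 79) = -1*1/6749 + (45/4 + (1/8)*79 + (1/8)*(-33)) = -1/6749 + (45/4 + 79/8 - 33/8) = -1/6749 + 17 = 114732/6749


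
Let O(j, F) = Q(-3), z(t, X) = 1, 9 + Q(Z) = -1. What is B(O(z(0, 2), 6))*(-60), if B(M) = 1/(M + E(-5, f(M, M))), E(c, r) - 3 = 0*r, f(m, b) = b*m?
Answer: 60/7 ≈ 8.5714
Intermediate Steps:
Q(Z) = -10 (Q(Z) = -9 - 1 = -10)
O(j, F) = -10
E(c, r) = 3 (E(c, r) = 3 + 0*r = 3 + 0 = 3)
B(M) = 1/(3 + M) (B(M) = 1/(M + 3) = 1/(3 + M))
B(O(z(0, 2), 6))*(-60) = -60/(3 - 10) = -60/(-7) = -1/7*(-60) = 60/7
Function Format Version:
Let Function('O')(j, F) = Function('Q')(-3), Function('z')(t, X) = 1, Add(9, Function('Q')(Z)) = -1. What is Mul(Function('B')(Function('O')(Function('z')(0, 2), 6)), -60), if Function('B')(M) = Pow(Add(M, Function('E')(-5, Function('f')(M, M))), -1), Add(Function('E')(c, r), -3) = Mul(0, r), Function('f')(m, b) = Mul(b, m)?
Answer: Rational(60, 7) ≈ 8.5714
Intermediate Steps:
Function('Q')(Z) = -10 (Function('Q')(Z) = Add(-9, -1) = -10)
Function('O')(j, F) = -10
Function('E')(c, r) = 3 (Function('E')(c, r) = Add(3, Mul(0, r)) = Add(3, 0) = 3)
Function('B')(M) = Pow(Add(3, M), -1) (Function('B')(M) = Pow(Add(M, 3), -1) = Pow(Add(3, M), -1))
Mul(Function('B')(Function('O')(Function('z')(0, 2), 6)), -60) = Mul(Pow(Add(3, -10), -1), -60) = Mul(Pow(-7, -1), -60) = Mul(Rational(-1, 7), -60) = Rational(60, 7)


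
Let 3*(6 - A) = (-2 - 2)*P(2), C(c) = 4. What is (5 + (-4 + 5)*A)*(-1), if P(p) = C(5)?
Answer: -49/3 ≈ -16.333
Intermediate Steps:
P(p) = 4
A = 34/3 (A = 6 - (-2 - 2)*4/3 = 6 - (-4)*4/3 = 6 - 1/3*(-16) = 6 + 16/3 = 34/3 ≈ 11.333)
(5 + (-4 + 5)*A)*(-1) = (5 + (-4 + 5)*(34/3))*(-1) = (5 + 1*(34/3))*(-1) = (5 + 34/3)*(-1) = (49/3)*(-1) = -49/3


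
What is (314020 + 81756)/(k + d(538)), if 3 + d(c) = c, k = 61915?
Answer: 197888/31225 ≈ 6.3375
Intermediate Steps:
d(c) = -3 + c
(314020 + 81756)/(k + d(538)) = (314020 + 81756)/(61915 + (-3 + 538)) = 395776/(61915 + 535) = 395776/62450 = 395776*(1/62450) = 197888/31225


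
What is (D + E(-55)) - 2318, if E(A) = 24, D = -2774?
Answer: -5068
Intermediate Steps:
(D + E(-55)) - 2318 = (-2774 + 24) - 2318 = -2750 - 2318 = -5068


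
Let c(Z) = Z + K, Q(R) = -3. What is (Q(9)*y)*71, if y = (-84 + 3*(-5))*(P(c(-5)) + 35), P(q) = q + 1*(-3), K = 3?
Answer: 632610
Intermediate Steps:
c(Z) = 3 + Z (c(Z) = Z + 3 = 3 + Z)
P(q) = -3 + q (P(q) = q - 3 = -3 + q)
y = -2970 (y = (-84 + 3*(-5))*((-3 + (3 - 5)) + 35) = (-84 - 15)*((-3 - 2) + 35) = -99*(-5 + 35) = -99*30 = -2970)
(Q(9)*y)*71 = -3*(-2970)*71 = 8910*71 = 632610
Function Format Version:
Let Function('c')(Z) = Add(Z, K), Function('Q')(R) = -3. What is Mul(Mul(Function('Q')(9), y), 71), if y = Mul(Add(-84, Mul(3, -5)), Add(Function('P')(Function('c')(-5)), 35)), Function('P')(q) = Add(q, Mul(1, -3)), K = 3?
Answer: 632610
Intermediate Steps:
Function('c')(Z) = Add(3, Z) (Function('c')(Z) = Add(Z, 3) = Add(3, Z))
Function('P')(q) = Add(-3, q) (Function('P')(q) = Add(q, -3) = Add(-3, q))
y = -2970 (y = Mul(Add(-84, Mul(3, -5)), Add(Add(-3, Add(3, -5)), 35)) = Mul(Add(-84, -15), Add(Add(-3, -2), 35)) = Mul(-99, Add(-5, 35)) = Mul(-99, 30) = -2970)
Mul(Mul(Function('Q')(9), y), 71) = Mul(Mul(-3, -2970), 71) = Mul(8910, 71) = 632610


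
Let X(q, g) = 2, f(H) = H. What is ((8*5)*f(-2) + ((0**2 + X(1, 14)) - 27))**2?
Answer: 11025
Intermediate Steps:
((8*5)*f(-2) + ((0**2 + X(1, 14)) - 27))**2 = ((8*5)*(-2) + ((0**2 + 2) - 27))**2 = (40*(-2) + ((0 + 2) - 27))**2 = (-80 + (2 - 27))**2 = (-80 - 25)**2 = (-105)**2 = 11025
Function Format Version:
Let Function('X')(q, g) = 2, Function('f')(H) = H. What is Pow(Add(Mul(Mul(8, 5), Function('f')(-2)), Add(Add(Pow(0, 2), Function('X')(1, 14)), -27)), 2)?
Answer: 11025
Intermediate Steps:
Pow(Add(Mul(Mul(8, 5), Function('f')(-2)), Add(Add(Pow(0, 2), Function('X')(1, 14)), -27)), 2) = Pow(Add(Mul(Mul(8, 5), -2), Add(Add(Pow(0, 2), 2), -27)), 2) = Pow(Add(Mul(40, -2), Add(Add(0, 2), -27)), 2) = Pow(Add(-80, Add(2, -27)), 2) = Pow(Add(-80, -25), 2) = Pow(-105, 2) = 11025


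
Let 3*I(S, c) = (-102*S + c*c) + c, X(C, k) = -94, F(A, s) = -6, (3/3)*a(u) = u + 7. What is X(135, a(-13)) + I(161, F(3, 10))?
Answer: -5558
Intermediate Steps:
a(u) = 7 + u (a(u) = u + 7 = 7 + u)
I(S, c) = -34*S + c/3 + c**2/3 (I(S, c) = ((-102*S + c*c) + c)/3 = ((-102*S + c**2) + c)/3 = ((c**2 - 102*S) + c)/3 = (c + c**2 - 102*S)/3 = -34*S + c/3 + c**2/3)
X(135, a(-13)) + I(161, F(3, 10)) = -94 + (-34*161 + (1/3)*(-6) + (1/3)*(-6)**2) = -94 + (-5474 - 2 + (1/3)*36) = -94 + (-5474 - 2 + 12) = -94 - 5464 = -5558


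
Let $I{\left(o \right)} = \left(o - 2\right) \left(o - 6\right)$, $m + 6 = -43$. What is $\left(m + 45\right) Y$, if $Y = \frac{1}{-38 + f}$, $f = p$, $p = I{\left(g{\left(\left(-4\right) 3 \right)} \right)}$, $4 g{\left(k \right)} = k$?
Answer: $- \frac{4}{7} \approx -0.57143$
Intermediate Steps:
$g{\left(k \right)} = \frac{k}{4}$
$m = -49$ ($m = -6 - 43 = -49$)
$I{\left(o \right)} = \left(-6 + o\right) \left(-2 + o\right)$ ($I{\left(o \right)} = \left(-2 + o\right) \left(-6 + o\right) = \left(-6 + o\right) \left(-2 + o\right)$)
$p = 45$ ($p = 12 + \left(\frac{\left(-4\right) 3}{4}\right)^{2} - 8 \frac{\left(-4\right) 3}{4} = 12 + \left(\frac{1}{4} \left(-12\right)\right)^{2} - 8 \cdot \frac{1}{4} \left(-12\right) = 12 + \left(-3\right)^{2} - -24 = 12 + 9 + 24 = 45$)
$f = 45$
$Y = \frac{1}{7}$ ($Y = \frac{1}{-38 + 45} = \frac{1}{7} \approx 0.14286$)
$\left(m + 45\right) Y = \left(-49 + 45\right) \frac{1}{7} = \left(-4\right) \frac{1}{7} = - \frac{4}{7}$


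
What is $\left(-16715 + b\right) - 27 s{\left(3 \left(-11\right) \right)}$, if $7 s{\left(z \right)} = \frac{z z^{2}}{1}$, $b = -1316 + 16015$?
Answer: $\frac{956187}{7} \approx 1.366 \cdot 10^{5}$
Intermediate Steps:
$b = 14699$
$s{\left(z \right)} = \frac{z^{3}}{7}$ ($s{\left(z \right)} = \frac{z z^{2} \cdot 1^{-1}}{7} = \frac{z^{3} \cdot 1}{7} = \frac{z^{3}}{7}$)
$\left(-16715 + b\right) - 27 s{\left(3 \left(-11\right) \right)} = \left(-16715 + 14699\right) - 27 \frac{\left(3 \left(-11\right)\right)^{3}}{7} = -2016 - 27 \frac{\left(-33\right)^{3}}{7} = -2016 - 27 \cdot \frac{1}{7} \left(-35937\right) = -2016 - - \frac{970299}{7} = -2016 + \frac{970299}{7} = \frac{956187}{7}$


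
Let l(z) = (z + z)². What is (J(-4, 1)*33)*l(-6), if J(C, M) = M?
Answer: 4752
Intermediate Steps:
l(z) = 4*z² (l(z) = (2*z)² = 4*z²)
(J(-4, 1)*33)*l(-6) = (1*33)*(4*(-6)²) = 33*(4*36) = 33*144 = 4752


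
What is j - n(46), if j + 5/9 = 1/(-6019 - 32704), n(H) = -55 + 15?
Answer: 13746656/348507 ≈ 39.444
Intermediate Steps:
n(H) = -40
j = -193624/348507 (j = -5/9 + 1/(-6019 - 32704) = -5/9 + 1/(-38723) = -5/9 - 1/38723 = -193624/348507 ≈ -0.55558)
j - n(46) = -193624/348507 - 1*(-40) = -193624/348507 + 40 = 13746656/348507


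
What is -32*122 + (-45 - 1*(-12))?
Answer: -3937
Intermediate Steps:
-32*122 + (-45 - 1*(-12)) = -3904 + (-45 + 12) = -3904 - 33 = -3937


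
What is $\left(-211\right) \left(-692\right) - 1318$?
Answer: $144694$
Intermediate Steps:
$\left(-211\right) \left(-692\right) - 1318 = 146012 - 1318 = 144694$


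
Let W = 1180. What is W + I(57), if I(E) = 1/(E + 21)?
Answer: 92041/78 ≈ 1180.0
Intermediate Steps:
I(E) = 1/(21 + E)
W + I(57) = 1180 + 1/(21 + 57) = 1180 + 1/78 = 92041/78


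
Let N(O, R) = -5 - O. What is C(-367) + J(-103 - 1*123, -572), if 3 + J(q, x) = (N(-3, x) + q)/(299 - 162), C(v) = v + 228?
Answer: -19682/137 ≈ -143.66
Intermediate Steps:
C(v) = 228 + v
J(q, x) = -413/137 + q/137 (J(q, x) = -3 + ((-5 - 1*(-3)) + q)/(299 - 162) = -3 + ((-5 + 3) + q)/137 = -3 + (-2 + q)*(1/137) = -3 + (-2/137 + q/137) = -413/137 + q/137)
C(-367) + J(-103 - 1*123, -572) = (228 - 367) + (-413/137 + (-103 - 1*123)/137) = -139 + (-413/137 + (-103 - 123)/137) = -139 + (-413/137 + (1/137)*(-226)) = -139 + (-413/137 - 226/137) = -139 - 639/137 = -19682/137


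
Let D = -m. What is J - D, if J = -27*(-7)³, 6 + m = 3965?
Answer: 13220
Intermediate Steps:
m = 3959 (m = -6 + 3965 = 3959)
J = 9261 (J = -27*(-343) = 9261)
D = -3959 (D = -1*3959 = -3959)
J - D = 9261 - 1*(-3959) = 9261 + 3959 = 13220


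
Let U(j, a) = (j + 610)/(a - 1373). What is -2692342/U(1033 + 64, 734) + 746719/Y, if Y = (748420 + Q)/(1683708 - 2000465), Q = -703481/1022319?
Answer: 301185870361234394541/435355147741931 ≈ 6.9182e+5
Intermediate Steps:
Q = -703481/1022319 (Q = -703481*1/1022319 = -703481/1022319 ≈ -0.68812)
U(j, a) = (610 + j)/(-1373 + a)
Y = -765123282499/323826699483 (Y = (748420 - 703481/1022319)/(1683708 - 2000465) = (765123282499/1022319)/(-316757) = (765123282499/1022319)*(-1/316757) = -765123282499/323826699483 ≈ -2.3628)
-2692342/U(1033 + 64, 734) + 746719/Y = -2692342*(-1373 + 734)/(610 + (1033 + 64)) + 746719/(-765123282499/323826699483) = -2692342*(-639/(610 + 1097)) + 746719*(-323826699483/765123282499) = -2692342/((-1/639*1707)) - 241807549211246277/765123282499 = -2692342/(-569/213) - 241807549211246277/765123282499 = -2692342*(-213/569) - 241807549211246277/765123282499 = 573468846/569 - 241807549211246277/765123282499 = 301185870361234394541/435355147741931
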